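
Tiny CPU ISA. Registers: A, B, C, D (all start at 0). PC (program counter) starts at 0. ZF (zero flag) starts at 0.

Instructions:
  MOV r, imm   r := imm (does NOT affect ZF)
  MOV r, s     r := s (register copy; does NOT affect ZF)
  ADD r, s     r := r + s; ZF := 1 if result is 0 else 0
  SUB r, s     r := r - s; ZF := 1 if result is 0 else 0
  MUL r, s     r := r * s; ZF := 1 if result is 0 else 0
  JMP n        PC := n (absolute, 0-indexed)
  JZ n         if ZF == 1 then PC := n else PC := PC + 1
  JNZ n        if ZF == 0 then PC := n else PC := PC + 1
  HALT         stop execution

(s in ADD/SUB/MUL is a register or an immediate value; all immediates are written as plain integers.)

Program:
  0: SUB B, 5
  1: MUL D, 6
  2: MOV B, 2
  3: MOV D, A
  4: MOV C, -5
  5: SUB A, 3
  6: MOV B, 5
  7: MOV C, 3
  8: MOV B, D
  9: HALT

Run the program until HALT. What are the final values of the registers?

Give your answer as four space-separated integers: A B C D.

Answer: -3 0 3 0

Derivation:
Step 1: PC=0 exec 'SUB B, 5'. After: A=0 B=-5 C=0 D=0 ZF=0 PC=1
Step 2: PC=1 exec 'MUL D, 6'. After: A=0 B=-5 C=0 D=0 ZF=1 PC=2
Step 3: PC=2 exec 'MOV B, 2'. After: A=0 B=2 C=0 D=0 ZF=1 PC=3
Step 4: PC=3 exec 'MOV D, A'. After: A=0 B=2 C=0 D=0 ZF=1 PC=4
Step 5: PC=4 exec 'MOV C, -5'. After: A=0 B=2 C=-5 D=0 ZF=1 PC=5
Step 6: PC=5 exec 'SUB A, 3'. After: A=-3 B=2 C=-5 D=0 ZF=0 PC=6
Step 7: PC=6 exec 'MOV B, 5'. After: A=-3 B=5 C=-5 D=0 ZF=0 PC=7
Step 8: PC=7 exec 'MOV C, 3'. After: A=-3 B=5 C=3 D=0 ZF=0 PC=8
Step 9: PC=8 exec 'MOV B, D'. After: A=-3 B=0 C=3 D=0 ZF=0 PC=9
Step 10: PC=9 exec 'HALT'. After: A=-3 B=0 C=3 D=0 ZF=0 PC=9 HALTED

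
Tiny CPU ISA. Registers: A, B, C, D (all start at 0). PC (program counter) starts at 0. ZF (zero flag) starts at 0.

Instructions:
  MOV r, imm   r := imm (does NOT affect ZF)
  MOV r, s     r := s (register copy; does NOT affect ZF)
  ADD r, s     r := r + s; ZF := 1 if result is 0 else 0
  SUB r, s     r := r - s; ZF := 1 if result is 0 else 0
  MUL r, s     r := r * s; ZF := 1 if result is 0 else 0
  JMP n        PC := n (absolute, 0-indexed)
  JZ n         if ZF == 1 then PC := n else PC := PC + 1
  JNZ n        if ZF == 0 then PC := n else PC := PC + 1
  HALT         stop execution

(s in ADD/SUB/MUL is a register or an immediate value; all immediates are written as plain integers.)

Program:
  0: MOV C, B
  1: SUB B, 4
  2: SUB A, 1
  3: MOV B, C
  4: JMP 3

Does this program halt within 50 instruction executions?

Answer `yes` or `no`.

Step 1: PC=0 exec 'MOV C, B'. After: A=0 B=0 C=0 D=0 ZF=0 PC=1
Step 2: PC=1 exec 'SUB B, 4'. After: A=0 B=-4 C=0 D=0 ZF=0 PC=2
Step 3: PC=2 exec 'SUB A, 1'. After: A=-1 B=-4 C=0 D=0 ZF=0 PC=3
Step 4: PC=3 exec 'MOV B, C'. After: A=-1 B=0 C=0 D=0 ZF=0 PC=4
Step 5: PC=4 exec 'JMP 3'. After: A=-1 B=0 C=0 D=0 ZF=0 PC=3
Step 6: PC=3 exec 'MOV B, C'. After: A=-1 B=0 C=0 D=0 ZF=0 PC=4
State after step 6 equals state after step 4: the program is in a cycle of length 2 and will never halt.

Answer: no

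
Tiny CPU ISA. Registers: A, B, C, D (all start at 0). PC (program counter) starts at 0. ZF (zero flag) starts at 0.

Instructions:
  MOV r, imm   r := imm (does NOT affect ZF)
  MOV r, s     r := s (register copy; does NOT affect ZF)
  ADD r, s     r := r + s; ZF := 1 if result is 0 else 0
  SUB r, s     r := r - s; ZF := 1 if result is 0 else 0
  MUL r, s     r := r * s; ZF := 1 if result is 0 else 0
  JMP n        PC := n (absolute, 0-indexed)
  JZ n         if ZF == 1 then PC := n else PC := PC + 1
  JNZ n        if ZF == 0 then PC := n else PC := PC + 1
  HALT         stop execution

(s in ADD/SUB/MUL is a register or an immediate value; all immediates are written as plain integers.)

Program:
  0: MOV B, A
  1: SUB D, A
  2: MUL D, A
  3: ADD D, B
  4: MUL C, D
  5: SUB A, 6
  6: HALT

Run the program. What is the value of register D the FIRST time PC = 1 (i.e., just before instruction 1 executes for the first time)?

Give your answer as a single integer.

Step 1: PC=0 exec 'MOV B, A'. After: A=0 B=0 C=0 D=0 ZF=0 PC=1
First time PC=1: D=0

0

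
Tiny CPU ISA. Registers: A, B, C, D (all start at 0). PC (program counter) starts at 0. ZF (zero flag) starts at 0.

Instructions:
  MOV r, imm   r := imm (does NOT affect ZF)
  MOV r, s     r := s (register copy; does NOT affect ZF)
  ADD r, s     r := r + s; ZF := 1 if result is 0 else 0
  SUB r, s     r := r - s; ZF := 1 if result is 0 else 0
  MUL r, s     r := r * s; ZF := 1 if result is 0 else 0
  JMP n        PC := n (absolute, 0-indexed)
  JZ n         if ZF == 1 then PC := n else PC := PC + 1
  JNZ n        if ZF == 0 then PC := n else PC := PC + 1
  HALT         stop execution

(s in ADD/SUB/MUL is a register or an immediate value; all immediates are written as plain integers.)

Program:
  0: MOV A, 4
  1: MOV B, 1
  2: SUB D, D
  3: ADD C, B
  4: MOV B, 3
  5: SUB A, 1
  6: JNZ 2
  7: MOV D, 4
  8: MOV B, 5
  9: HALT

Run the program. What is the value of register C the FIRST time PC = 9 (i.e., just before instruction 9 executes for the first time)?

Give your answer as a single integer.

Step 1: PC=0 exec 'MOV A, 4'. After: A=4 B=0 C=0 D=0 ZF=0 PC=1
Step 2: PC=1 exec 'MOV B, 1'. After: A=4 B=1 C=0 D=0 ZF=0 PC=2
Step 3: PC=2 exec 'SUB D, D'. After: A=4 B=1 C=0 D=0 ZF=1 PC=3
Step 4: PC=3 exec 'ADD C, B'. After: A=4 B=1 C=1 D=0 ZF=0 PC=4
Step 5: PC=4 exec 'MOV B, 3'. After: A=4 B=3 C=1 D=0 ZF=0 PC=5
Step 6: PC=5 exec 'SUB A, 1'. After: A=3 B=3 C=1 D=0 ZF=0 PC=6
Step 7: PC=6 exec 'JNZ 2'. After: A=3 B=3 C=1 D=0 ZF=0 PC=2
Step 8: PC=2 exec 'SUB D, D'. After: A=3 B=3 C=1 D=0 ZF=1 PC=3
Step 9: PC=3 exec 'ADD C, B'. After: A=3 B=3 C=4 D=0 ZF=0 PC=4
Step 10: PC=4 exec 'MOV B, 3'. After: A=3 B=3 C=4 D=0 ZF=0 PC=5
Step 11: PC=5 exec 'SUB A, 1'. After: A=2 B=3 C=4 D=0 ZF=0 PC=6
Step 12: PC=6 exec 'JNZ 2'. After: A=2 B=3 C=4 D=0 ZF=0 PC=2
Step 13: PC=2 exec 'SUB D, D'. After: A=2 B=3 C=4 D=0 ZF=1 PC=3
Step 14: PC=3 exec 'ADD C, B'. After: A=2 B=3 C=7 D=0 ZF=0 PC=4
Step 15: PC=4 exec 'MOV B, 3'. After: A=2 B=3 C=7 D=0 ZF=0 PC=5
Step 16: PC=5 exec 'SUB A, 1'. After: A=1 B=3 C=7 D=0 ZF=0 PC=6
Step 17: PC=6 exec 'JNZ 2'. After: A=1 B=3 C=7 D=0 ZF=0 PC=2
Step 18: PC=2 exec 'SUB D, D'. After: A=1 B=3 C=7 D=0 ZF=1 PC=3
Step 19: PC=3 exec 'ADD C, B'. After: A=1 B=3 C=10 D=0 ZF=0 PC=4
Step 20: PC=4 exec 'MOV B, 3'. After: A=1 B=3 C=10 D=0 ZF=0 PC=5
Step 21: PC=5 exec 'SUB A, 1'. After: A=0 B=3 C=10 D=0 ZF=1 PC=6
Step 22: PC=6 exec 'JNZ 2'. After: A=0 B=3 C=10 D=0 ZF=1 PC=7
Step 23: PC=7 exec 'MOV D, 4'. After: A=0 B=3 C=10 D=4 ZF=1 PC=8
Step 24: PC=8 exec 'MOV B, 5'. After: A=0 B=5 C=10 D=4 ZF=1 PC=9
First time PC=9: C=10

10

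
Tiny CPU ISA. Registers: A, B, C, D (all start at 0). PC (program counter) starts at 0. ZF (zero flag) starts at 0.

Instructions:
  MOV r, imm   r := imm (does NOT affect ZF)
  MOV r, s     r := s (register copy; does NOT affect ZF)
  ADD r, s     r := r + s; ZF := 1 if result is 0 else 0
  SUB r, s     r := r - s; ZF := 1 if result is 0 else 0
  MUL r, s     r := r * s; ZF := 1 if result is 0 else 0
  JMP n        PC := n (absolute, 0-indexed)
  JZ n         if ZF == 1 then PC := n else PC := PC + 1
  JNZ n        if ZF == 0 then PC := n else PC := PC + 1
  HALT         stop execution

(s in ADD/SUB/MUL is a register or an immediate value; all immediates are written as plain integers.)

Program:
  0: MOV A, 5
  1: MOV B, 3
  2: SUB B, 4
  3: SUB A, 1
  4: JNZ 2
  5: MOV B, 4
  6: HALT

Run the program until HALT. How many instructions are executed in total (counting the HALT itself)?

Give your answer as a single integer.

Step 1: PC=0 exec 'MOV A, 5'. After: A=5 B=0 C=0 D=0 ZF=0 PC=1
Step 2: PC=1 exec 'MOV B, 3'. After: A=5 B=3 C=0 D=0 ZF=0 PC=2
Step 3: PC=2 exec 'SUB B, 4'. After: A=5 B=-1 C=0 D=0 ZF=0 PC=3
Step 4: PC=3 exec 'SUB A, 1'. After: A=4 B=-1 C=0 D=0 ZF=0 PC=4
Step 5: PC=4 exec 'JNZ 2'. After: A=4 B=-1 C=0 D=0 ZF=0 PC=2
Step 6: PC=2 exec 'SUB B, 4'. After: A=4 B=-5 C=0 D=0 ZF=0 PC=3
Step 7: PC=3 exec 'SUB A, 1'. After: A=3 B=-5 C=0 D=0 ZF=0 PC=4
Step 8: PC=4 exec 'JNZ 2'. After: A=3 B=-5 C=0 D=0 ZF=0 PC=2
Step 9: PC=2 exec 'SUB B, 4'. After: A=3 B=-9 C=0 D=0 ZF=0 PC=3
Step 10: PC=3 exec 'SUB A, 1'. After: A=2 B=-9 C=0 D=0 ZF=0 PC=4
Step 11: PC=4 exec 'JNZ 2'. After: A=2 B=-9 C=0 D=0 ZF=0 PC=2
Step 12: PC=2 exec 'SUB B, 4'. After: A=2 B=-13 C=0 D=0 ZF=0 PC=3
Step 13: PC=3 exec 'SUB A, 1'. After: A=1 B=-13 C=0 D=0 ZF=0 PC=4
Step 14: PC=4 exec 'JNZ 2'. After: A=1 B=-13 C=0 D=0 ZF=0 PC=2
Step 15: PC=2 exec 'SUB B, 4'. After: A=1 B=-17 C=0 D=0 ZF=0 PC=3
Step 16: PC=3 exec 'SUB A, 1'. After: A=0 B=-17 C=0 D=0 ZF=1 PC=4
Step 17: PC=4 exec 'JNZ 2'. After: A=0 B=-17 C=0 D=0 ZF=1 PC=5
Step 18: PC=5 exec 'MOV B, 4'. After: A=0 B=4 C=0 D=0 ZF=1 PC=6
Step 19: PC=6 exec 'HALT'. After: A=0 B=4 C=0 D=0 ZF=1 PC=6 HALTED
Total instructions executed: 19

Answer: 19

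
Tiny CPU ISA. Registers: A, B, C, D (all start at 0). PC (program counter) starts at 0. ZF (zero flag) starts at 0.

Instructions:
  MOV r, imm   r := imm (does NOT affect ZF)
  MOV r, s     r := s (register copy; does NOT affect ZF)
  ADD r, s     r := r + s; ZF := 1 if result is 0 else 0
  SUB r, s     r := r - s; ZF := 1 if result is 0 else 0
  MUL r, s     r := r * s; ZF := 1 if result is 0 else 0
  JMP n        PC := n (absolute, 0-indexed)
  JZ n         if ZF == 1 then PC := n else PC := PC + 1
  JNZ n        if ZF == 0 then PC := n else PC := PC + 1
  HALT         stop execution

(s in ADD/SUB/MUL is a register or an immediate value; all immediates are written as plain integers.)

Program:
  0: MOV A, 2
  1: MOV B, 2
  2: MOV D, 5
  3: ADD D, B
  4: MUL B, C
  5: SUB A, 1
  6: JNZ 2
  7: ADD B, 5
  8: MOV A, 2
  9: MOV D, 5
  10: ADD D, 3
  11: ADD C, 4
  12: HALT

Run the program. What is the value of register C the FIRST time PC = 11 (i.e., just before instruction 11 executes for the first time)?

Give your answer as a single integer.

Step 1: PC=0 exec 'MOV A, 2'. After: A=2 B=0 C=0 D=0 ZF=0 PC=1
Step 2: PC=1 exec 'MOV B, 2'. After: A=2 B=2 C=0 D=0 ZF=0 PC=2
Step 3: PC=2 exec 'MOV D, 5'. After: A=2 B=2 C=0 D=5 ZF=0 PC=3
Step 4: PC=3 exec 'ADD D, B'. After: A=2 B=2 C=0 D=7 ZF=0 PC=4
Step 5: PC=4 exec 'MUL B, C'. After: A=2 B=0 C=0 D=7 ZF=1 PC=5
Step 6: PC=5 exec 'SUB A, 1'. After: A=1 B=0 C=0 D=7 ZF=0 PC=6
Step 7: PC=6 exec 'JNZ 2'. After: A=1 B=0 C=0 D=7 ZF=0 PC=2
Step 8: PC=2 exec 'MOV D, 5'. After: A=1 B=0 C=0 D=5 ZF=0 PC=3
Step 9: PC=3 exec 'ADD D, B'. After: A=1 B=0 C=0 D=5 ZF=0 PC=4
Step 10: PC=4 exec 'MUL B, C'. After: A=1 B=0 C=0 D=5 ZF=1 PC=5
Step 11: PC=5 exec 'SUB A, 1'. After: A=0 B=0 C=0 D=5 ZF=1 PC=6
Step 12: PC=6 exec 'JNZ 2'. After: A=0 B=0 C=0 D=5 ZF=1 PC=7
Step 13: PC=7 exec 'ADD B, 5'. After: A=0 B=5 C=0 D=5 ZF=0 PC=8
Step 14: PC=8 exec 'MOV A, 2'. After: A=2 B=5 C=0 D=5 ZF=0 PC=9
Step 15: PC=9 exec 'MOV D, 5'. After: A=2 B=5 C=0 D=5 ZF=0 PC=10
Step 16: PC=10 exec 'ADD D, 3'. After: A=2 B=5 C=0 D=8 ZF=0 PC=11
First time PC=11: C=0

0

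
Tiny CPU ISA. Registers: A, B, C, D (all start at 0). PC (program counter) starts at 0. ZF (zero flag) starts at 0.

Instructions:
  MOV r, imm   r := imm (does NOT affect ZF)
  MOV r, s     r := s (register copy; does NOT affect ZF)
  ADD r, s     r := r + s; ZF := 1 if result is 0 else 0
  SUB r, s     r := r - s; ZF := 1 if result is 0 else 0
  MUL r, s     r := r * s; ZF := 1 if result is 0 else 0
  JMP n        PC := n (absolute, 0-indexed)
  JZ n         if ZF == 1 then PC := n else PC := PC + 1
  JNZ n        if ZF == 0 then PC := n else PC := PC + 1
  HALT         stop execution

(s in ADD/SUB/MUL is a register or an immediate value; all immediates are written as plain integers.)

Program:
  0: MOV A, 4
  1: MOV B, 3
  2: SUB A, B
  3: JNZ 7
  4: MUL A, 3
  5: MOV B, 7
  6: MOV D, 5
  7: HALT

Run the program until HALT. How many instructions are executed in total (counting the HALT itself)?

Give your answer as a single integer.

Answer: 5

Derivation:
Step 1: PC=0 exec 'MOV A, 4'. After: A=4 B=0 C=0 D=0 ZF=0 PC=1
Step 2: PC=1 exec 'MOV B, 3'. After: A=4 B=3 C=0 D=0 ZF=0 PC=2
Step 3: PC=2 exec 'SUB A, B'. After: A=1 B=3 C=0 D=0 ZF=0 PC=3
Step 4: PC=3 exec 'JNZ 7'. After: A=1 B=3 C=0 D=0 ZF=0 PC=7
Step 5: PC=7 exec 'HALT'. After: A=1 B=3 C=0 D=0 ZF=0 PC=7 HALTED
Total instructions executed: 5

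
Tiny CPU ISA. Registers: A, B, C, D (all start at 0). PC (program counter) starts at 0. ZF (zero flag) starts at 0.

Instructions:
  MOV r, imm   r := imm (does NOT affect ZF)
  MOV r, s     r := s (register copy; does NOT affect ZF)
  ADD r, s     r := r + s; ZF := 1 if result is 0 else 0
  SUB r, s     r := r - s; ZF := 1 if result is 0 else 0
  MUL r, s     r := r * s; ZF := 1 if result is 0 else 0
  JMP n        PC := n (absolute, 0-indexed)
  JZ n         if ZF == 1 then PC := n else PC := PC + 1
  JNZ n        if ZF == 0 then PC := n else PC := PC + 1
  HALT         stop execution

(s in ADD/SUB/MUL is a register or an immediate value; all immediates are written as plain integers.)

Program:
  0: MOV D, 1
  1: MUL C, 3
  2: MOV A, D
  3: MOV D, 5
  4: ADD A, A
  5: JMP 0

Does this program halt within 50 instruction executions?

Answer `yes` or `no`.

Step 1: PC=0 exec 'MOV D, 1'. After: A=0 B=0 C=0 D=1 ZF=0 PC=1
Step 2: PC=1 exec 'MUL C, 3'. After: A=0 B=0 C=0 D=1 ZF=1 PC=2
Step 3: PC=2 exec 'MOV A, D'. After: A=1 B=0 C=0 D=1 ZF=1 PC=3
Step 4: PC=3 exec 'MOV D, 5'. After: A=1 B=0 C=0 D=5 ZF=1 PC=4
Step 5: PC=4 exec 'ADD A, A'. After: A=2 B=0 C=0 D=5 ZF=0 PC=5
Step 6: PC=5 exec 'JMP 0'. After: A=2 B=0 C=0 D=5 ZF=0 PC=0
Step 7: PC=0 exec 'MOV D, 1'. After: A=2 B=0 C=0 D=1 ZF=0 PC=1
Step 8: PC=1 exec 'MUL C, 3'. After: A=2 B=0 C=0 D=1 ZF=1 PC=2
Step 9: PC=2 exec 'MOV A, D'. After: A=1 B=0 C=0 D=1 ZF=1 PC=3
State after step 9 equals state after step 3: the program is in a cycle of length 6 and will never halt.

Answer: no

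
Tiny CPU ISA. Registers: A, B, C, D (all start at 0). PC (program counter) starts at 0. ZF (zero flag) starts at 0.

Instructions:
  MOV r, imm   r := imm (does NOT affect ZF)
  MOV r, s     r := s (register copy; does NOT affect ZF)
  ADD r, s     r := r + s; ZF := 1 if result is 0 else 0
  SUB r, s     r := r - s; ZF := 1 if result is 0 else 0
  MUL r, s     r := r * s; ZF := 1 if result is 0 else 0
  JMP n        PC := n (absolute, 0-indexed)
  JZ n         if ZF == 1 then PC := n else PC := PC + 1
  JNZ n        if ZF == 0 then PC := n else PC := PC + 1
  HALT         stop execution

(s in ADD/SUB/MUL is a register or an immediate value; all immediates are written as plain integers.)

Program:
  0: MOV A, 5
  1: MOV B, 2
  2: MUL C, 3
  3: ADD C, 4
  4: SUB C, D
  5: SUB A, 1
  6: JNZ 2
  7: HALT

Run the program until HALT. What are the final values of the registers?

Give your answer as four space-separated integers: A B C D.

Answer: 0 2 484 0

Derivation:
Step 1: PC=0 exec 'MOV A, 5'. After: A=5 B=0 C=0 D=0 ZF=0 PC=1
Step 2: PC=1 exec 'MOV B, 2'. After: A=5 B=2 C=0 D=0 ZF=0 PC=2
Step 3: PC=2 exec 'MUL C, 3'. After: A=5 B=2 C=0 D=0 ZF=1 PC=3
Step 4: PC=3 exec 'ADD C, 4'. After: A=5 B=2 C=4 D=0 ZF=0 PC=4
Step 5: PC=4 exec 'SUB C, D'. After: A=5 B=2 C=4 D=0 ZF=0 PC=5
Step 6: PC=5 exec 'SUB A, 1'. After: A=4 B=2 C=4 D=0 ZF=0 PC=6
Step 7: PC=6 exec 'JNZ 2'. After: A=4 B=2 C=4 D=0 ZF=0 PC=2
Step 8: PC=2 exec 'MUL C, 3'. After: A=4 B=2 C=12 D=0 ZF=0 PC=3
Step 9: PC=3 exec 'ADD C, 4'. After: A=4 B=2 C=16 D=0 ZF=0 PC=4
Step 10: PC=4 exec 'SUB C, D'. After: A=4 B=2 C=16 D=0 ZF=0 PC=5
Step 11: PC=5 exec 'SUB A, 1'. After: A=3 B=2 C=16 D=0 ZF=0 PC=6
Step 12: PC=6 exec 'JNZ 2'. After: A=3 B=2 C=16 D=0 ZF=0 PC=2
Step 13: PC=2 exec 'MUL C, 3'. After: A=3 B=2 C=48 D=0 ZF=0 PC=3
Step 14: PC=3 exec 'ADD C, 4'. After: A=3 B=2 C=52 D=0 ZF=0 PC=4
Step 15: PC=4 exec 'SUB C, D'. After: A=3 B=2 C=52 D=0 ZF=0 PC=5
Step 16: PC=5 exec 'SUB A, 1'. After: A=2 B=2 C=52 D=0 ZF=0 PC=6
Step 17: PC=6 exec 'JNZ 2'. After: A=2 B=2 C=52 D=0 ZF=0 PC=2
Step 18: PC=2 exec 'MUL C, 3'. After: A=2 B=2 C=156 D=0 ZF=0 PC=3
Step 19: PC=3 exec 'ADD C, 4'. After: A=2 B=2 C=160 D=0 ZF=0 PC=4
Step 20: PC=4 exec 'SUB C, D'. After: A=2 B=2 C=160 D=0 ZF=0 PC=5
Step 21: PC=5 exec 'SUB A, 1'. After: A=1 B=2 C=160 D=0 ZF=0 PC=6
Step 22: PC=6 exec 'JNZ 2'. After: A=1 B=2 C=160 D=0 ZF=0 PC=2
Step 23: PC=2 exec 'MUL C, 3'. After: A=1 B=2 C=480 D=0 ZF=0 PC=3
Step 24: PC=3 exec 'ADD C, 4'. After: A=1 B=2 C=484 D=0 ZF=0 PC=4
Step 25: PC=4 exec 'SUB C, D'. After: A=1 B=2 C=484 D=0 ZF=0 PC=5
Step 26: PC=5 exec 'SUB A, 1'. After: A=0 B=2 C=484 D=0 ZF=1 PC=6
Step 27: PC=6 exec 'JNZ 2'. After: A=0 B=2 C=484 D=0 ZF=1 PC=7
Step 28: PC=7 exec 'HALT'. After: A=0 B=2 C=484 D=0 ZF=1 PC=7 HALTED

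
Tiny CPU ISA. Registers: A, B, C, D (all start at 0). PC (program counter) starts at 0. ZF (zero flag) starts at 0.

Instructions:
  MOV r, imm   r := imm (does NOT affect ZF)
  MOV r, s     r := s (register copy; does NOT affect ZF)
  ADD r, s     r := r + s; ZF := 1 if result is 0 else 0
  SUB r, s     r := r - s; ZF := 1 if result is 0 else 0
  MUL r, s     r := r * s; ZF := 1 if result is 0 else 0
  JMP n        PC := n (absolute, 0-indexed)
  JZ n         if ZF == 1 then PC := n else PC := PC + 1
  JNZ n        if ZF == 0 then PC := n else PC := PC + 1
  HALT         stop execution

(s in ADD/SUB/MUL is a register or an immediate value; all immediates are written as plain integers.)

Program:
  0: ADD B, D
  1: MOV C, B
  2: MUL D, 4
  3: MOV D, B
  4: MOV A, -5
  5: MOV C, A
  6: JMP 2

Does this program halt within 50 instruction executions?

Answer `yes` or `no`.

Step 1: PC=0 exec 'ADD B, D'. After: A=0 B=0 C=0 D=0 ZF=1 PC=1
Step 2: PC=1 exec 'MOV C, B'. After: A=0 B=0 C=0 D=0 ZF=1 PC=2
Step 3: PC=2 exec 'MUL D, 4'. After: A=0 B=0 C=0 D=0 ZF=1 PC=3
Step 4: PC=3 exec 'MOV D, B'. After: A=0 B=0 C=0 D=0 ZF=1 PC=4
Step 5: PC=4 exec 'MOV A, -5'. After: A=-5 B=0 C=0 D=0 ZF=1 PC=5
Step 6: PC=5 exec 'MOV C, A'. After: A=-5 B=0 C=-5 D=0 ZF=1 PC=6
Step 7: PC=6 exec 'JMP 2'. After: A=-5 B=0 C=-5 D=0 ZF=1 PC=2
Step 8: PC=2 exec 'MUL D, 4'. After: A=-5 B=0 C=-5 D=0 ZF=1 PC=3
Step 9: PC=3 exec 'MOV D, B'. After: A=-5 B=0 C=-5 D=0 ZF=1 PC=4
Step 10: PC=4 exec 'MOV A, -5'. After: A=-5 B=0 C=-5 D=0 ZF=1 PC=5
Step 11: PC=5 exec 'MOV C, A'. After: A=-5 B=0 C=-5 D=0 ZF=1 PC=6
State after step 11 equals state after step 6: the program is in a cycle of length 5 and will never halt.

Answer: no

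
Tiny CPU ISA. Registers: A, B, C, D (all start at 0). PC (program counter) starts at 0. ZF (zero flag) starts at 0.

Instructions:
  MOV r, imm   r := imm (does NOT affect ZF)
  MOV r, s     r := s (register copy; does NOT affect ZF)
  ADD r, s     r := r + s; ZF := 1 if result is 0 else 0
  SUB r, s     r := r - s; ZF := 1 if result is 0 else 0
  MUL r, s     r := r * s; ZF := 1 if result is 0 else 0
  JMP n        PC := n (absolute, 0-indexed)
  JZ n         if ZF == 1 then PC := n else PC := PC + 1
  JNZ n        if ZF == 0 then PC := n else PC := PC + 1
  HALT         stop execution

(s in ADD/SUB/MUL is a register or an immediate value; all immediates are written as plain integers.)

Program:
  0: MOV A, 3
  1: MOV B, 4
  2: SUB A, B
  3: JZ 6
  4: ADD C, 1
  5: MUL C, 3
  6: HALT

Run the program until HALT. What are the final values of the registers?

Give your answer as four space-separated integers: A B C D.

Step 1: PC=0 exec 'MOV A, 3'. After: A=3 B=0 C=0 D=0 ZF=0 PC=1
Step 2: PC=1 exec 'MOV B, 4'. After: A=3 B=4 C=0 D=0 ZF=0 PC=2
Step 3: PC=2 exec 'SUB A, B'. After: A=-1 B=4 C=0 D=0 ZF=0 PC=3
Step 4: PC=3 exec 'JZ 6'. After: A=-1 B=4 C=0 D=0 ZF=0 PC=4
Step 5: PC=4 exec 'ADD C, 1'. After: A=-1 B=4 C=1 D=0 ZF=0 PC=5
Step 6: PC=5 exec 'MUL C, 3'. After: A=-1 B=4 C=3 D=0 ZF=0 PC=6
Step 7: PC=6 exec 'HALT'. After: A=-1 B=4 C=3 D=0 ZF=0 PC=6 HALTED

Answer: -1 4 3 0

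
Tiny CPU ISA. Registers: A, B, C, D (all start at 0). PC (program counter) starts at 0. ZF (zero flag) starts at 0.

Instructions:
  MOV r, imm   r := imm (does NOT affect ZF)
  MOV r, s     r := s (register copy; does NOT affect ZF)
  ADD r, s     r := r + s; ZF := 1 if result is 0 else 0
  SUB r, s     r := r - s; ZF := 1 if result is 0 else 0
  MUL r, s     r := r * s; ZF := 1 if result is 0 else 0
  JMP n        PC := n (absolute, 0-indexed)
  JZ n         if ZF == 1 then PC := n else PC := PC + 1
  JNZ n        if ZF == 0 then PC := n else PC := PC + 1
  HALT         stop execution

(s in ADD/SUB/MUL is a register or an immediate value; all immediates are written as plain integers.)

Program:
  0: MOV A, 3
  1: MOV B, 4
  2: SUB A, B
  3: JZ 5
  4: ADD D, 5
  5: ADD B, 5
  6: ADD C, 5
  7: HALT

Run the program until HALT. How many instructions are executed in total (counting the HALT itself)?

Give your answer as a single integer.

Step 1: PC=0 exec 'MOV A, 3'. After: A=3 B=0 C=0 D=0 ZF=0 PC=1
Step 2: PC=1 exec 'MOV B, 4'. After: A=3 B=4 C=0 D=0 ZF=0 PC=2
Step 3: PC=2 exec 'SUB A, B'. After: A=-1 B=4 C=0 D=0 ZF=0 PC=3
Step 4: PC=3 exec 'JZ 5'. After: A=-1 B=4 C=0 D=0 ZF=0 PC=4
Step 5: PC=4 exec 'ADD D, 5'. After: A=-1 B=4 C=0 D=5 ZF=0 PC=5
Step 6: PC=5 exec 'ADD B, 5'. After: A=-1 B=9 C=0 D=5 ZF=0 PC=6
Step 7: PC=6 exec 'ADD C, 5'. After: A=-1 B=9 C=5 D=5 ZF=0 PC=7
Step 8: PC=7 exec 'HALT'. After: A=-1 B=9 C=5 D=5 ZF=0 PC=7 HALTED
Total instructions executed: 8

Answer: 8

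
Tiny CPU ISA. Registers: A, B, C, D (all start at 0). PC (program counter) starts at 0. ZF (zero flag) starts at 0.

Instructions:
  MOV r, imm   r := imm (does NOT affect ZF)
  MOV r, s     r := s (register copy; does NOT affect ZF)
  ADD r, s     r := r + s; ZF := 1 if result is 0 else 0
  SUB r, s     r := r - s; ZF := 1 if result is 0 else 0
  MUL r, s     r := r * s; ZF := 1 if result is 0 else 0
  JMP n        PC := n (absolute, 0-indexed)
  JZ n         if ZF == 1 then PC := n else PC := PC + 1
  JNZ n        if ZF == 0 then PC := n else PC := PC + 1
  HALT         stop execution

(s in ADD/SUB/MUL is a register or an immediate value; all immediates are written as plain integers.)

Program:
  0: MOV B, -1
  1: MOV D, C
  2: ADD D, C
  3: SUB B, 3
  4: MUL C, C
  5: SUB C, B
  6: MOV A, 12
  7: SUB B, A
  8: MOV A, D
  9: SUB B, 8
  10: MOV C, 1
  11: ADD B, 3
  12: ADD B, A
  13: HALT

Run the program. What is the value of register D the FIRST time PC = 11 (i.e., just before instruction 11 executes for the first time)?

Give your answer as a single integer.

Step 1: PC=0 exec 'MOV B, -1'. After: A=0 B=-1 C=0 D=0 ZF=0 PC=1
Step 2: PC=1 exec 'MOV D, C'. After: A=0 B=-1 C=0 D=0 ZF=0 PC=2
Step 3: PC=2 exec 'ADD D, C'. After: A=0 B=-1 C=0 D=0 ZF=1 PC=3
Step 4: PC=3 exec 'SUB B, 3'. After: A=0 B=-4 C=0 D=0 ZF=0 PC=4
Step 5: PC=4 exec 'MUL C, C'. After: A=0 B=-4 C=0 D=0 ZF=1 PC=5
Step 6: PC=5 exec 'SUB C, B'. After: A=0 B=-4 C=4 D=0 ZF=0 PC=6
Step 7: PC=6 exec 'MOV A, 12'. After: A=12 B=-4 C=4 D=0 ZF=0 PC=7
Step 8: PC=7 exec 'SUB B, A'. After: A=12 B=-16 C=4 D=0 ZF=0 PC=8
Step 9: PC=8 exec 'MOV A, D'. After: A=0 B=-16 C=4 D=0 ZF=0 PC=9
Step 10: PC=9 exec 'SUB B, 8'. After: A=0 B=-24 C=4 D=0 ZF=0 PC=10
Step 11: PC=10 exec 'MOV C, 1'. After: A=0 B=-24 C=1 D=0 ZF=0 PC=11
First time PC=11: D=0

0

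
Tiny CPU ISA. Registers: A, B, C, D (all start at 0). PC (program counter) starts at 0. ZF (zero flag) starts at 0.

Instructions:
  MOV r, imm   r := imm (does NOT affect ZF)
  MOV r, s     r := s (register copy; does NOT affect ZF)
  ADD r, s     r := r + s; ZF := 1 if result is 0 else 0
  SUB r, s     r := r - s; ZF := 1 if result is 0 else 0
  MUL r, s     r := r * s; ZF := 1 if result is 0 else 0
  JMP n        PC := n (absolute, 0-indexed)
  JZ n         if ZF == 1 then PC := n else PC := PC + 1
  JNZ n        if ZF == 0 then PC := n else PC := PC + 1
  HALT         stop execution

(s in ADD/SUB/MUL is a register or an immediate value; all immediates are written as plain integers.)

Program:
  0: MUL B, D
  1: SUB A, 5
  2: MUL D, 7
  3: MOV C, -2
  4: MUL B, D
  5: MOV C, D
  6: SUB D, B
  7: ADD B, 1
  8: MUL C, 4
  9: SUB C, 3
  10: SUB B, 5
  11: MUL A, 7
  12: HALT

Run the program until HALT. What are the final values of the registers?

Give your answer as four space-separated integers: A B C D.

Answer: -35 -4 -3 0

Derivation:
Step 1: PC=0 exec 'MUL B, D'. After: A=0 B=0 C=0 D=0 ZF=1 PC=1
Step 2: PC=1 exec 'SUB A, 5'. After: A=-5 B=0 C=0 D=0 ZF=0 PC=2
Step 3: PC=2 exec 'MUL D, 7'. After: A=-5 B=0 C=0 D=0 ZF=1 PC=3
Step 4: PC=3 exec 'MOV C, -2'. After: A=-5 B=0 C=-2 D=0 ZF=1 PC=4
Step 5: PC=4 exec 'MUL B, D'. After: A=-5 B=0 C=-2 D=0 ZF=1 PC=5
Step 6: PC=5 exec 'MOV C, D'. After: A=-5 B=0 C=0 D=0 ZF=1 PC=6
Step 7: PC=6 exec 'SUB D, B'. After: A=-5 B=0 C=0 D=0 ZF=1 PC=7
Step 8: PC=7 exec 'ADD B, 1'. After: A=-5 B=1 C=0 D=0 ZF=0 PC=8
Step 9: PC=8 exec 'MUL C, 4'. After: A=-5 B=1 C=0 D=0 ZF=1 PC=9
Step 10: PC=9 exec 'SUB C, 3'. After: A=-5 B=1 C=-3 D=0 ZF=0 PC=10
Step 11: PC=10 exec 'SUB B, 5'. After: A=-5 B=-4 C=-3 D=0 ZF=0 PC=11
Step 12: PC=11 exec 'MUL A, 7'. After: A=-35 B=-4 C=-3 D=0 ZF=0 PC=12
Step 13: PC=12 exec 'HALT'. After: A=-35 B=-4 C=-3 D=0 ZF=0 PC=12 HALTED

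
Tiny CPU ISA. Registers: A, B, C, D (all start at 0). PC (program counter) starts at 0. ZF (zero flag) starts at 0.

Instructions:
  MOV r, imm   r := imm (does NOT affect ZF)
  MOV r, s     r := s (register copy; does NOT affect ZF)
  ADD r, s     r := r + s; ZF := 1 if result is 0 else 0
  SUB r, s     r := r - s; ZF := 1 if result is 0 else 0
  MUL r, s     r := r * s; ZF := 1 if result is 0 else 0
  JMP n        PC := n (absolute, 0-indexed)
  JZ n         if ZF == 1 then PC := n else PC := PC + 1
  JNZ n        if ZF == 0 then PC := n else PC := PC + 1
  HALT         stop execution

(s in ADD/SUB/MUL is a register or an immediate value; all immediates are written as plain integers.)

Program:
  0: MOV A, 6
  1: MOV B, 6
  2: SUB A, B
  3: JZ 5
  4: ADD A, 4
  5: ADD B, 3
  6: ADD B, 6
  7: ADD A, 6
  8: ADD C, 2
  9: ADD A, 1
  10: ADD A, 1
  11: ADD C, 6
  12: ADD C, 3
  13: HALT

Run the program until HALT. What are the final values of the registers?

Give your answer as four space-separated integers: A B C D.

Step 1: PC=0 exec 'MOV A, 6'. After: A=6 B=0 C=0 D=0 ZF=0 PC=1
Step 2: PC=1 exec 'MOV B, 6'. After: A=6 B=6 C=0 D=0 ZF=0 PC=2
Step 3: PC=2 exec 'SUB A, B'. After: A=0 B=6 C=0 D=0 ZF=1 PC=3
Step 4: PC=3 exec 'JZ 5'. After: A=0 B=6 C=0 D=0 ZF=1 PC=5
Step 5: PC=5 exec 'ADD B, 3'. After: A=0 B=9 C=0 D=0 ZF=0 PC=6
Step 6: PC=6 exec 'ADD B, 6'. After: A=0 B=15 C=0 D=0 ZF=0 PC=7
Step 7: PC=7 exec 'ADD A, 6'. After: A=6 B=15 C=0 D=0 ZF=0 PC=8
Step 8: PC=8 exec 'ADD C, 2'. After: A=6 B=15 C=2 D=0 ZF=0 PC=9
Step 9: PC=9 exec 'ADD A, 1'. After: A=7 B=15 C=2 D=0 ZF=0 PC=10
Step 10: PC=10 exec 'ADD A, 1'. After: A=8 B=15 C=2 D=0 ZF=0 PC=11
Step 11: PC=11 exec 'ADD C, 6'. After: A=8 B=15 C=8 D=0 ZF=0 PC=12
Step 12: PC=12 exec 'ADD C, 3'. After: A=8 B=15 C=11 D=0 ZF=0 PC=13
Step 13: PC=13 exec 'HALT'. After: A=8 B=15 C=11 D=0 ZF=0 PC=13 HALTED

Answer: 8 15 11 0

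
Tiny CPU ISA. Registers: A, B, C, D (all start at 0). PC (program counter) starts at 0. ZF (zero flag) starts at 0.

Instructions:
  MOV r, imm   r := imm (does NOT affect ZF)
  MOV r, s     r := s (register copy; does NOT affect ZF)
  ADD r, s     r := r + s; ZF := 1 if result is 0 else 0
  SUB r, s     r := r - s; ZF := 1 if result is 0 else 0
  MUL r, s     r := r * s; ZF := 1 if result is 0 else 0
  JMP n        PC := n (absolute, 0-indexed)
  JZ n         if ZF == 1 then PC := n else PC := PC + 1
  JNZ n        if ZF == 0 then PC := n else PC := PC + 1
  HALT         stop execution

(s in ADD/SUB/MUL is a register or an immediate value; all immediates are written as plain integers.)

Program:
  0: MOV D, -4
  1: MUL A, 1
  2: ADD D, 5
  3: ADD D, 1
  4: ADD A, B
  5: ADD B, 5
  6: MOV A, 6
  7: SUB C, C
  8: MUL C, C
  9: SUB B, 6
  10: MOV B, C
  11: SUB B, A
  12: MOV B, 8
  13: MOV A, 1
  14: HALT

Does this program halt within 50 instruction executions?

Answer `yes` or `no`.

Answer: yes

Derivation:
Step 1: PC=0 exec 'MOV D, -4'. After: A=0 B=0 C=0 D=-4 ZF=0 PC=1
Step 2: PC=1 exec 'MUL A, 1'. After: A=0 B=0 C=0 D=-4 ZF=1 PC=2
Step 3: PC=2 exec 'ADD D, 5'. After: A=0 B=0 C=0 D=1 ZF=0 PC=3
Step 4: PC=3 exec 'ADD D, 1'. After: A=0 B=0 C=0 D=2 ZF=0 PC=4
Step 5: PC=4 exec 'ADD A, B'. After: A=0 B=0 C=0 D=2 ZF=1 PC=5
Step 6: PC=5 exec 'ADD B, 5'. After: A=0 B=5 C=0 D=2 ZF=0 PC=6
Step 7: PC=6 exec 'MOV A, 6'. After: A=6 B=5 C=0 D=2 ZF=0 PC=7
Step 8: PC=7 exec 'SUB C, C'. After: A=6 B=5 C=0 D=2 ZF=1 PC=8
Step 9: PC=8 exec 'MUL C, C'. After: A=6 B=5 C=0 D=2 ZF=1 PC=9
Step 10: PC=9 exec 'SUB B, 6'. After: A=6 B=-1 C=0 D=2 ZF=0 PC=10
Step 11: PC=10 exec 'MOV B, C'. After: A=6 B=0 C=0 D=2 ZF=0 PC=11
Step 12: PC=11 exec 'SUB B, A'. After: A=6 B=-6 C=0 D=2 ZF=0 PC=12
Step 13: PC=12 exec 'MOV B, 8'. After: A=6 B=8 C=0 D=2 ZF=0 PC=13
Step 14: PC=13 exec 'MOV A, 1'. After: A=1 B=8 C=0 D=2 ZF=0 PC=14
Step 15: PC=14 exec 'HALT'. After: A=1 B=8 C=0 D=2 ZF=0 PC=14 HALTED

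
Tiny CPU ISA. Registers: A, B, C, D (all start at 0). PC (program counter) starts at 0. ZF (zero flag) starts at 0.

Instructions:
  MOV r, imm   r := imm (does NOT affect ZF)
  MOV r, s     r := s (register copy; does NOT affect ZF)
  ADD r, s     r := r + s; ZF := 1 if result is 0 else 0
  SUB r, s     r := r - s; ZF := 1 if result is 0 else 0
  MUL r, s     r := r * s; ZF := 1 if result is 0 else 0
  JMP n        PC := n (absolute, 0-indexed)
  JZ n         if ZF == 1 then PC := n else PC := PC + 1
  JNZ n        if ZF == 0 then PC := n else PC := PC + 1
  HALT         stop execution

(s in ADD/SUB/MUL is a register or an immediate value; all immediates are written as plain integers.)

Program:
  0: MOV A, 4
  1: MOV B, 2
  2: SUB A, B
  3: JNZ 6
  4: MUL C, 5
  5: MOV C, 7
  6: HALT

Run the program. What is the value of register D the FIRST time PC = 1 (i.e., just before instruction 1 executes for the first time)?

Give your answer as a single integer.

Step 1: PC=0 exec 'MOV A, 4'. After: A=4 B=0 C=0 D=0 ZF=0 PC=1
First time PC=1: D=0

0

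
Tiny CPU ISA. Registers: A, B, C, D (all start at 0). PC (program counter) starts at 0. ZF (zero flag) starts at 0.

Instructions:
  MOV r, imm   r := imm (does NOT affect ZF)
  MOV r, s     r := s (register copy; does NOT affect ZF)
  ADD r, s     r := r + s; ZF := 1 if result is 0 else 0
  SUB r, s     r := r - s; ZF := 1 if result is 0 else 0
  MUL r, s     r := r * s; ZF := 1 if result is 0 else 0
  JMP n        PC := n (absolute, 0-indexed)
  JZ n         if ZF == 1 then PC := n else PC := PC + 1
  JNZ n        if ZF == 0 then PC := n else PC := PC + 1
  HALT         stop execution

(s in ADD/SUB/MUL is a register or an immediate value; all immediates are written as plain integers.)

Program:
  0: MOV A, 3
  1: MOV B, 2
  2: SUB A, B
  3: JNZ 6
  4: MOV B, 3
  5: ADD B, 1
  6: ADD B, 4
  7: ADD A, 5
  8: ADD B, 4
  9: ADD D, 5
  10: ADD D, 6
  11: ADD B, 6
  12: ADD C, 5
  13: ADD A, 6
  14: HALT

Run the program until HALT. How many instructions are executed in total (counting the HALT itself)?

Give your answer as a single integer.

Answer: 13

Derivation:
Step 1: PC=0 exec 'MOV A, 3'. After: A=3 B=0 C=0 D=0 ZF=0 PC=1
Step 2: PC=1 exec 'MOV B, 2'. After: A=3 B=2 C=0 D=0 ZF=0 PC=2
Step 3: PC=2 exec 'SUB A, B'. After: A=1 B=2 C=0 D=0 ZF=0 PC=3
Step 4: PC=3 exec 'JNZ 6'. After: A=1 B=2 C=0 D=0 ZF=0 PC=6
Step 5: PC=6 exec 'ADD B, 4'. After: A=1 B=6 C=0 D=0 ZF=0 PC=7
Step 6: PC=7 exec 'ADD A, 5'. After: A=6 B=6 C=0 D=0 ZF=0 PC=8
Step 7: PC=8 exec 'ADD B, 4'. After: A=6 B=10 C=0 D=0 ZF=0 PC=9
Step 8: PC=9 exec 'ADD D, 5'. After: A=6 B=10 C=0 D=5 ZF=0 PC=10
Step 9: PC=10 exec 'ADD D, 6'. After: A=6 B=10 C=0 D=11 ZF=0 PC=11
Step 10: PC=11 exec 'ADD B, 6'. After: A=6 B=16 C=0 D=11 ZF=0 PC=12
Step 11: PC=12 exec 'ADD C, 5'. After: A=6 B=16 C=5 D=11 ZF=0 PC=13
Step 12: PC=13 exec 'ADD A, 6'. After: A=12 B=16 C=5 D=11 ZF=0 PC=14
Step 13: PC=14 exec 'HALT'. After: A=12 B=16 C=5 D=11 ZF=0 PC=14 HALTED
Total instructions executed: 13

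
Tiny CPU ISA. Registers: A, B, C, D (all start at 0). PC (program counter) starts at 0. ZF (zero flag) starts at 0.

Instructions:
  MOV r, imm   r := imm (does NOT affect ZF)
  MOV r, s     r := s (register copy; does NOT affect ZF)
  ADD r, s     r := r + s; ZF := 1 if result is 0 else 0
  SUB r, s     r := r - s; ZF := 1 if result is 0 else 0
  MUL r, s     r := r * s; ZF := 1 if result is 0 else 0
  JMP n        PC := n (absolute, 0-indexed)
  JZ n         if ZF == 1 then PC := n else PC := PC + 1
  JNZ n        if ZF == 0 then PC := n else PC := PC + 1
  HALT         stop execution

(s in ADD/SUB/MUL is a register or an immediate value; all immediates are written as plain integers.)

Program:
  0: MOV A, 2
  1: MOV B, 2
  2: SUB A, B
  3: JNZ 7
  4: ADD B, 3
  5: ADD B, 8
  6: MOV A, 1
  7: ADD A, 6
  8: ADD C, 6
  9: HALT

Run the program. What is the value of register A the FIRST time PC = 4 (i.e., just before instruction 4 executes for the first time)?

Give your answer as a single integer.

Step 1: PC=0 exec 'MOV A, 2'. After: A=2 B=0 C=0 D=0 ZF=0 PC=1
Step 2: PC=1 exec 'MOV B, 2'. After: A=2 B=2 C=0 D=0 ZF=0 PC=2
Step 3: PC=2 exec 'SUB A, B'. After: A=0 B=2 C=0 D=0 ZF=1 PC=3
Step 4: PC=3 exec 'JNZ 7'. After: A=0 B=2 C=0 D=0 ZF=1 PC=4
First time PC=4: A=0

0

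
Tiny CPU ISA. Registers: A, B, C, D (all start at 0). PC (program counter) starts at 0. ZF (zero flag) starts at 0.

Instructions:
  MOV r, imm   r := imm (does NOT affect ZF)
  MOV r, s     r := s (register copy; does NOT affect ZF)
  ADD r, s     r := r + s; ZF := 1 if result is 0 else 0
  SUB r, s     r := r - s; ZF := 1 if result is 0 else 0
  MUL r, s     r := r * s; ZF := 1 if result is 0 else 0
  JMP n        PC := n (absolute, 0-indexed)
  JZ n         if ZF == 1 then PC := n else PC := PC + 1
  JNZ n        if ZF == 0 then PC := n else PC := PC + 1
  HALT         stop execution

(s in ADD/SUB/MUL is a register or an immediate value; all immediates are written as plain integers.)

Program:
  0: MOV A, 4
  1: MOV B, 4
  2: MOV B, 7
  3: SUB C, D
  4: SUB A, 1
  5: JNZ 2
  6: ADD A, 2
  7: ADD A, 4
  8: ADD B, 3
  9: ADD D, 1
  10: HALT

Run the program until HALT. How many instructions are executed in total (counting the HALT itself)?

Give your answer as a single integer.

Step 1: PC=0 exec 'MOV A, 4'. After: A=4 B=0 C=0 D=0 ZF=0 PC=1
Step 2: PC=1 exec 'MOV B, 4'. After: A=4 B=4 C=0 D=0 ZF=0 PC=2
Step 3: PC=2 exec 'MOV B, 7'. After: A=4 B=7 C=0 D=0 ZF=0 PC=3
Step 4: PC=3 exec 'SUB C, D'. After: A=4 B=7 C=0 D=0 ZF=1 PC=4
Step 5: PC=4 exec 'SUB A, 1'. After: A=3 B=7 C=0 D=0 ZF=0 PC=5
Step 6: PC=5 exec 'JNZ 2'. After: A=3 B=7 C=0 D=0 ZF=0 PC=2
Step 7: PC=2 exec 'MOV B, 7'. After: A=3 B=7 C=0 D=0 ZF=0 PC=3
Step 8: PC=3 exec 'SUB C, D'. After: A=3 B=7 C=0 D=0 ZF=1 PC=4
Step 9: PC=4 exec 'SUB A, 1'. After: A=2 B=7 C=0 D=0 ZF=0 PC=5
Step 10: PC=5 exec 'JNZ 2'. After: A=2 B=7 C=0 D=0 ZF=0 PC=2
Step 11: PC=2 exec 'MOV B, 7'. After: A=2 B=7 C=0 D=0 ZF=0 PC=3
Step 12: PC=3 exec 'SUB C, D'. After: A=2 B=7 C=0 D=0 ZF=1 PC=4
Step 13: PC=4 exec 'SUB A, 1'. After: A=1 B=7 C=0 D=0 ZF=0 PC=5
Step 14: PC=5 exec 'JNZ 2'. After: A=1 B=7 C=0 D=0 ZF=0 PC=2
Step 15: PC=2 exec 'MOV B, 7'. After: A=1 B=7 C=0 D=0 ZF=0 PC=3
Step 16: PC=3 exec 'SUB C, D'. After: A=1 B=7 C=0 D=0 ZF=1 PC=4
Step 17: PC=4 exec 'SUB A, 1'. After: A=0 B=7 C=0 D=0 ZF=1 PC=5
Step 18: PC=5 exec 'JNZ 2'. After: A=0 B=7 C=0 D=0 ZF=1 PC=6
Step 19: PC=6 exec 'ADD A, 2'. After: A=2 B=7 C=0 D=0 ZF=0 PC=7
Step 20: PC=7 exec 'ADD A, 4'. After: A=6 B=7 C=0 D=0 ZF=0 PC=8
Step 21: PC=8 exec 'ADD B, 3'. After: A=6 B=10 C=0 D=0 ZF=0 PC=9
Step 22: PC=9 exec 'ADD D, 1'. After: A=6 B=10 C=0 D=1 ZF=0 PC=10
Step 23: PC=10 exec 'HALT'. After: A=6 B=10 C=0 D=1 ZF=0 PC=10 HALTED
Total instructions executed: 23

Answer: 23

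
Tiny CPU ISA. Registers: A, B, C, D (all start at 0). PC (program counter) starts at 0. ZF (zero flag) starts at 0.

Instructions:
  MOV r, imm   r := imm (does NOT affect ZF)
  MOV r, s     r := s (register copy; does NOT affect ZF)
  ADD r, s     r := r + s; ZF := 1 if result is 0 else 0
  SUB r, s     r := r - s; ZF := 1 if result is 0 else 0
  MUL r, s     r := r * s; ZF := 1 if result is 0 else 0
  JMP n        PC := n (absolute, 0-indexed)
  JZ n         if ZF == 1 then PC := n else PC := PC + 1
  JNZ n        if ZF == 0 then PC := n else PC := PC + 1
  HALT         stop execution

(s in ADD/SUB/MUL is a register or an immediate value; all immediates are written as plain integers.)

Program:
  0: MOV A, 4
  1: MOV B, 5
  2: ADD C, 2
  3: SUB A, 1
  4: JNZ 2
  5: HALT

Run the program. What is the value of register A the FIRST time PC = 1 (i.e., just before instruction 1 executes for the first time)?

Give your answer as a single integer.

Step 1: PC=0 exec 'MOV A, 4'. After: A=4 B=0 C=0 D=0 ZF=0 PC=1
First time PC=1: A=4

4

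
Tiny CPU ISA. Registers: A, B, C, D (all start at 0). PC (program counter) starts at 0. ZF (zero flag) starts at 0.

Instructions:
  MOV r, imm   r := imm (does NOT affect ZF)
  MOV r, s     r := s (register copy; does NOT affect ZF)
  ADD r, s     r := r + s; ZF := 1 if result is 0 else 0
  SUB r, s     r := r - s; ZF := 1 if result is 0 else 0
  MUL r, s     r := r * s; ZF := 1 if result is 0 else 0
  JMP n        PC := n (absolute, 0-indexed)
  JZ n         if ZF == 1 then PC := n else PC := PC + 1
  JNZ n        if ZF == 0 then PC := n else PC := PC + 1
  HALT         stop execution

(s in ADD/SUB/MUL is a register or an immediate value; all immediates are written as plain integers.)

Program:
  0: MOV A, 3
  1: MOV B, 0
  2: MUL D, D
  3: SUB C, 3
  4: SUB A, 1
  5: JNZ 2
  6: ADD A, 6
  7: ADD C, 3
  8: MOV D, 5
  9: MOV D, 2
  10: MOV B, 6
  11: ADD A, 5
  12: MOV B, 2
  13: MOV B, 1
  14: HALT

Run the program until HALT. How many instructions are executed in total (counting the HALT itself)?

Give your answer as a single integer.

Step 1: PC=0 exec 'MOV A, 3'. After: A=3 B=0 C=0 D=0 ZF=0 PC=1
Step 2: PC=1 exec 'MOV B, 0'. After: A=3 B=0 C=0 D=0 ZF=0 PC=2
Step 3: PC=2 exec 'MUL D, D'. After: A=3 B=0 C=0 D=0 ZF=1 PC=3
Step 4: PC=3 exec 'SUB C, 3'. After: A=3 B=0 C=-3 D=0 ZF=0 PC=4
Step 5: PC=4 exec 'SUB A, 1'. After: A=2 B=0 C=-3 D=0 ZF=0 PC=5
Step 6: PC=5 exec 'JNZ 2'. After: A=2 B=0 C=-3 D=0 ZF=0 PC=2
Step 7: PC=2 exec 'MUL D, D'. After: A=2 B=0 C=-3 D=0 ZF=1 PC=3
Step 8: PC=3 exec 'SUB C, 3'. After: A=2 B=0 C=-6 D=0 ZF=0 PC=4
Step 9: PC=4 exec 'SUB A, 1'. After: A=1 B=0 C=-6 D=0 ZF=0 PC=5
Step 10: PC=5 exec 'JNZ 2'. After: A=1 B=0 C=-6 D=0 ZF=0 PC=2
Step 11: PC=2 exec 'MUL D, D'. After: A=1 B=0 C=-6 D=0 ZF=1 PC=3
Step 12: PC=3 exec 'SUB C, 3'. After: A=1 B=0 C=-9 D=0 ZF=0 PC=4
Step 13: PC=4 exec 'SUB A, 1'. After: A=0 B=0 C=-9 D=0 ZF=1 PC=5
Step 14: PC=5 exec 'JNZ 2'. After: A=0 B=0 C=-9 D=0 ZF=1 PC=6
Step 15: PC=6 exec 'ADD A, 6'. After: A=6 B=0 C=-9 D=0 ZF=0 PC=7
Step 16: PC=7 exec 'ADD C, 3'. After: A=6 B=0 C=-6 D=0 ZF=0 PC=8
Step 17: PC=8 exec 'MOV D, 5'. After: A=6 B=0 C=-6 D=5 ZF=0 PC=9
Step 18: PC=9 exec 'MOV D, 2'. After: A=6 B=0 C=-6 D=2 ZF=0 PC=10
Step 19: PC=10 exec 'MOV B, 6'. After: A=6 B=6 C=-6 D=2 ZF=0 PC=11
Step 20: PC=11 exec 'ADD A, 5'. After: A=11 B=6 C=-6 D=2 ZF=0 PC=12
Step 21: PC=12 exec 'MOV B, 2'. After: A=11 B=2 C=-6 D=2 ZF=0 PC=13
Step 22: PC=13 exec 'MOV B, 1'. After: A=11 B=1 C=-6 D=2 ZF=0 PC=14
Step 23: PC=14 exec 'HALT'. After: A=11 B=1 C=-6 D=2 ZF=0 PC=14 HALTED
Total instructions executed: 23

Answer: 23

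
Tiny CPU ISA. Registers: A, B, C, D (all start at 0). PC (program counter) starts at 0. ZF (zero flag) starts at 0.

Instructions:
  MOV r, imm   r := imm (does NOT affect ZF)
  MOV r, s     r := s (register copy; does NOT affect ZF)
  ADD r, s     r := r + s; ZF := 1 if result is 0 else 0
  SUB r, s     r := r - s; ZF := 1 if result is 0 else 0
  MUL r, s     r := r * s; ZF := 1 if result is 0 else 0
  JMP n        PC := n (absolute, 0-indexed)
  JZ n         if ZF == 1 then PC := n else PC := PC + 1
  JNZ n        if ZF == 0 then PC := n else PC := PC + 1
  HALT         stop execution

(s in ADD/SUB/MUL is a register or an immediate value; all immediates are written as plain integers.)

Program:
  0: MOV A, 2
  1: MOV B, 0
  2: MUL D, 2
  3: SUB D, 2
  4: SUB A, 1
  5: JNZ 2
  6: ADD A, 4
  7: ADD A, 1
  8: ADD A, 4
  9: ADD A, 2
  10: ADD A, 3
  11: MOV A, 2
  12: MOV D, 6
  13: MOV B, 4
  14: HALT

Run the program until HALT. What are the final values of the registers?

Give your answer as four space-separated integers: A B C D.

Step 1: PC=0 exec 'MOV A, 2'. After: A=2 B=0 C=0 D=0 ZF=0 PC=1
Step 2: PC=1 exec 'MOV B, 0'. After: A=2 B=0 C=0 D=0 ZF=0 PC=2
Step 3: PC=2 exec 'MUL D, 2'. After: A=2 B=0 C=0 D=0 ZF=1 PC=3
Step 4: PC=3 exec 'SUB D, 2'. After: A=2 B=0 C=0 D=-2 ZF=0 PC=4
Step 5: PC=4 exec 'SUB A, 1'. After: A=1 B=0 C=0 D=-2 ZF=0 PC=5
Step 6: PC=5 exec 'JNZ 2'. After: A=1 B=0 C=0 D=-2 ZF=0 PC=2
Step 7: PC=2 exec 'MUL D, 2'. After: A=1 B=0 C=0 D=-4 ZF=0 PC=3
Step 8: PC=3 exec 'SUB D, 2'. After: A=1 B=0 C=0 D=-6 ZF=0 PC=4
Step 9: PC=4 exec 'SUB A, 1'. After: A=0 B=0 C=0 D=-6 ZF=1 PC=5
Step 10: PC=5 exec 'JNZ 2'. After: A=0 B=0 C=0 D=-6 ZF=1 PC=6
Step 11: PC=6 exec 'ADD A, 4'. After: A=4 B=0 C=0 D=-6 ZF=0 PC=7
Step 12: PC=7 exec 'ADD A, 1'. After: A=5 B=0 C=0 D=-6 ZF=0 PC=8
Step 13: PC=8 exec 'ADD A, 4'. After: A=9 B=0 C=0 D=-6 ZF=0 PC=9
Step 14: PC=9 exec 'ADD A, 2'. After: A=11 B=0 C=0 D=-6 ZF=0 PC=10
Step 15: PC=10 exec 'ADD A, 3'. After: A=14 B=0 C=0 D=-6 ZF=0 PC=11
Step 16: PC=11 exec 'MOV A, 2'. After: A=2 B=0 C=0 D=-6 ZF=0 PC=12
Step 17: PC=12 exec 'MOV D, 6'. After: A=2 B=0 C=0 D=6 ZF=0 PC=13
Step 18: PC=13 exec 'MOV B, 4'. After: A=2 B=4 C=0 D=6 ZF=0 PC=14
Step 19: PC=14 exec 'HALT'. After: A=2 B=4 C=0 D=6 ZF=0 PC=14 HALTED

Answer: 2 4 0 6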